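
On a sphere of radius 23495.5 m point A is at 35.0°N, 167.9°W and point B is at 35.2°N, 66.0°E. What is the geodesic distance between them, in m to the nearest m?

38406 m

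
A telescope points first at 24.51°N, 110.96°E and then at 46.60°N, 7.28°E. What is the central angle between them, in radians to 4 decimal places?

1.4166 rad

With latitudes φ₁ = 24.510°, φ₂ = 46.600° and longitude difference Δλ = -103.680°:
Haversine: a = sin²(Δφ/2) + cos φ₁ cos φ₂ sin²(Δλ/2) = 0.0367 + (0.9099)(0.6871)(0.6182) = 0.42322.
Central angle c = 2·arcsin(√a) = 1.41662 rad.
So the angular separation is 1.4166 rad.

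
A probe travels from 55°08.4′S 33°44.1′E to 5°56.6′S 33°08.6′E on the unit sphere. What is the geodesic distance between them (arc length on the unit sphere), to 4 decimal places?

In radians: φ₁ = -0.9624, φ₂ = -0.1037, Δλ = -0.592° = -0.0103 rad.
cos c = sin φ₁ sin φ₂ + cos φ₁ cos φ₂ cos Δλ = (-0.8206)(-0.1035) + (0.5716)(0.9946)(0.9999) = 0.65343,
so c = arccos(0.65343) = 0.85868 rad.
On the unit sphere the arc length equals the central angle: 0.8587.

0.8587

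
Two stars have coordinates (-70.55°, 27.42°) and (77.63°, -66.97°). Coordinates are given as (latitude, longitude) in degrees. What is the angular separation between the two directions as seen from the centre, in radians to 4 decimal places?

With latitudes φ₁ = -70.550°, φ₂ = 77.630° and longitude difference Δλ = -94.390°:
Haversine: a = sin²(Δφ/2) + cos φ₁ cos φ₂ sin²(Δλ/2) = 0.9249 + (0.3330)(0.2142)(0.5383) = 0.96325.
Central angle c = 2·arcsin(√a) = 2.75580 rad.
So the angular separation is 2.7558 rad.

2.7558 rad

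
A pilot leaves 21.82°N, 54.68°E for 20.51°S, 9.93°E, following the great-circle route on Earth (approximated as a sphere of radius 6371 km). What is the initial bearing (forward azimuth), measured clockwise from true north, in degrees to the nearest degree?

With φ₁ = 0.3808, φ₂ = -0.3580, Δλ = -0.7810 rad, the forward-azimuth formula gives
θ = atan2( sin Δλ cos φ₂ , cos φ₁ sin φ₂ − sin φ₁ cos φ₂ cos Δλ ) = atan2(-0.6594, -0.5725) = -130.97°.
Adding 360° brings this into [0°, 360°): 229°.

229°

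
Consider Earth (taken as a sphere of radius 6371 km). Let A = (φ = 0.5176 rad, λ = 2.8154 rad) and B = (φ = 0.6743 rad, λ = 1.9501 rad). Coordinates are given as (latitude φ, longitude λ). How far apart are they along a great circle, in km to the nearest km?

4613 km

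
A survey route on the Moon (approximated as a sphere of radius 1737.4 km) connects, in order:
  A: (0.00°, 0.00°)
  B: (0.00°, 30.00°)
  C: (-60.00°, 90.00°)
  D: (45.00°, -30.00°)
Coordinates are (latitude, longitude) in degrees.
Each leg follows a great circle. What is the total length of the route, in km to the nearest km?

Leg A→B: central angle 0.5236 rad, distance 909.7 km.
Leg B→C: central angle 1.3181 rad, distance 2290.1 km.
Leg C→D: central angle 2.4802 rad, distance 4309.1 km.
Total: 909.7 + 2290.1 + 4309.1 ≈ 7509 km.

7509 km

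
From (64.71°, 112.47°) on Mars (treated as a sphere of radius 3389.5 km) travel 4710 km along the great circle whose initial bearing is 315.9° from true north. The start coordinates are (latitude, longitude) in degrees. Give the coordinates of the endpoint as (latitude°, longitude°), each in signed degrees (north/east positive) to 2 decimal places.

27.69°, -16.90°

Angular distance δ = d/R = 4710/3389.5 = 1.38959 rad; initial bearing θ = 5.5135 rad.
sin φ₂ = sin φ₁ cos δ + cos φ₁ sin δ cos θ = (0.9042)(0.1802) + (0.4272)(0.9836)(0.7181) = 0.4647, so φ₂ = 27.69°.
Δλ = atan2(sin θ sin δ cos φ₁, cos δ − sin φ₁ sin φ₂) = atan2(-0.2924, -0.2399) = -129.370°.
λ₂ = 112.470° − 129.370° = -16.90°.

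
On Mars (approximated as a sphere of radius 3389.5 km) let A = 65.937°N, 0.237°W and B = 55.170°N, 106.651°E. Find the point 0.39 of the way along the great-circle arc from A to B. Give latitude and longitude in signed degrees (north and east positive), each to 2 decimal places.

The central angle between A and B is δ = 0.8205 rad.
With f = 0.39, the slerp weights are sin((1−f)δ)/sin δ = 0.6560 and sin(fδ)/sin δ = 0.4300.
Weighted sum of the unit vectors: (0.6560)·(0.4077,-0.0017,0.9131) + (0.4300)·(-0.1637,0.5472,0.8209) = (0.1971, 0.2342, 0.9520).
Converting back: φ = atan2(z, √(x²+y²)) = 72.18°, λ = atan2(y, x) = 49.92°.

72.18°, 49.92°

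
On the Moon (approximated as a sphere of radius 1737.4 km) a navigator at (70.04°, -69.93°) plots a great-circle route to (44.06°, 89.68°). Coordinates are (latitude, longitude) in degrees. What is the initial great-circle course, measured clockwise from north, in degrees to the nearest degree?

16°

With φ₁ = 1.2224, φ₂ = 0.7690, Δλ = 2.7857 rad, the forward-azimuth formula gives
θ = atan2( sin Δλ cos φ₂ , cos φ₁ sin φ₂ − sin φ₁ cos φ₂ cos Δλ ) = atan2(0.2504, 0.8705) = 16.05°.
So the initial bearing is 16°.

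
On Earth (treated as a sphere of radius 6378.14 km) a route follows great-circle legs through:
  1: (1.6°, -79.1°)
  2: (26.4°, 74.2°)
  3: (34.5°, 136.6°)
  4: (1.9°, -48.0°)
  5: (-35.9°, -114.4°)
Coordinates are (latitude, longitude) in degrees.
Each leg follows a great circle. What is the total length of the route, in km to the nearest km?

45766 km

Leg 1→2: central angle 2.4775 rad, distance 15801.8 km.
Leg 2→3: central angle 0.9350 rad, distance 5963.4 km.
Leg 3→4: central angle 2.5018 rad, distance 15957.1 km.
Leg 4→5: central angle 1.2612 rad, distance 8044.1 km.
Total: 15801.8 + 5963.4 + 15957.1 + 8044.1 ≈ 45766 km.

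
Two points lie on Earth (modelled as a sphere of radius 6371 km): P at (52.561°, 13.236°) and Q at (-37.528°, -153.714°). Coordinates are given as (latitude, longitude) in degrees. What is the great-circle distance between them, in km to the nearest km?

18061 km

In radians: φ₁ = 0.9174, φ₂ = -0.6550, Δλ = -166.950° = -2.9138 rad.
cos c = sin φ₁ sin φ₂ + cos φ₁ cos φ₂ cos Δλ = (0.7940)(-0.6091) + (0.6079)(0.7931)(-0.9742) = -0.95333,
so c = arccos(-0.95333) = 2.83486 rad.
Distance = R·c = 6371 × 2.8349 ≈ 18061 km.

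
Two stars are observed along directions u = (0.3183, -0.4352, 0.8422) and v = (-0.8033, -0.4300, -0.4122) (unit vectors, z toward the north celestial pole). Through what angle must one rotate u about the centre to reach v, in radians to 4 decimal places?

u·v = -0.4157; |u| = 1.0000, |v| = 1.0000.
cos θ = (u·v)/(|u||v|) = -0.4157, so θ = 1.9995 rad.

1.9995 rad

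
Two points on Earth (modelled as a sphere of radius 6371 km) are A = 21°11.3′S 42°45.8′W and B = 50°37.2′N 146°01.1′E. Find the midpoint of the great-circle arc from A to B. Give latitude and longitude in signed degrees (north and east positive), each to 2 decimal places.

The central angle between A and B is δ = 2.6140 rad.
With f = 0.5, the slerp weights are sin((1−f)δ)/sin δ = 1.9175 and sin(fδ)/sin δ = 1.9175.
Weighted sum of the unit vectors: (1.9175)·(0.6845,-0.6331,-0.3614) + (1.9175)·(-0.5261,0.3546,0.7730) = (0.3038, -0.5339, 0.7891).
Converting back: φ = atan2(z, √(x²+y²)) = 52.10°, λ = atan2(y, x) = -60.36°.

52.10°, -60.36°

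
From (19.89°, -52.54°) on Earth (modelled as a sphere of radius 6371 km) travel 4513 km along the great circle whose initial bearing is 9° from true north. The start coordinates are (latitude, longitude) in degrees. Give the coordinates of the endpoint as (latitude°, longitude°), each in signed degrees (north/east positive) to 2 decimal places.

59.61°, -40.93°

Angular distance δ = d/R = 4513/6371 = 0.70837 rad; initial bearing θ = 0.1571 rad.
sin φ₂ = sin φ₁ cos δ + cos φ₁ sin δ cos θ = (0.3402)(0.7594) + (0.9403)(0.6506)(0.9877) = 0.8626, so φ₂ = 59.61°.
Δλ = atan2(sin θ sin δ cos φ₁, cos δ − sin φ₁ sin φ₂) = atan2(0.0957, 0.4659) = 11.607°.
λ₂ = -52.540° + 11.607° = -40.93°.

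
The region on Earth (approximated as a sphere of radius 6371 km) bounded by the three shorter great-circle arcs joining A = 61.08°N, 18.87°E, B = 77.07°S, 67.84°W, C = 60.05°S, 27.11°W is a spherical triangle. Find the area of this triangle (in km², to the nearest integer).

Side lengths (central angles): a = 0.3787, b = 2.2026, c = 2.5809 rad; semiperimeter s = 2.5811.
By l'Huilier's theorem, tan(E/4) = √[tan(s/2) tan((s−a)/2) tan((s−b)/2) tan((s−c)/2)], giving spherical excess E = 0.0480 rad.
Area = E·R² = 0.0480 × (6371)² ≈ 1948782 km².

1948782 km²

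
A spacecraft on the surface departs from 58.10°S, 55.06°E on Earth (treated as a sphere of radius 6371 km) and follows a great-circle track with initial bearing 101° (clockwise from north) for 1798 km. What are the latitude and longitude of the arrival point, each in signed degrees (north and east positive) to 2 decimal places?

Angular distance δ = d/R = 1798/6371 = 0.28222 rad; initial bearing θ = 1.7628 rad.
sin φ₂ = sin φ₁ cos δ + cos φ₁ sin δ cos θ = (-0.8490)(0.9604) + (0.5284)(0.2785)(-0.1908) = -0.8435, so φ₂ = -57.51°.
Δλ = atan2(sin θ sin δ cos φ₁, cos δ − sin φ₁ sin φ₂) = atan2(0.1445, 0.2444) = 30.590°.
λ₂ = 55.060° + 30.590° = 85.65°.

-57.51°, 85.65°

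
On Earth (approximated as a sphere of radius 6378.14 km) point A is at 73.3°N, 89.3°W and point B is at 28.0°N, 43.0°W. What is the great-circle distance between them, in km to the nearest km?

5713 km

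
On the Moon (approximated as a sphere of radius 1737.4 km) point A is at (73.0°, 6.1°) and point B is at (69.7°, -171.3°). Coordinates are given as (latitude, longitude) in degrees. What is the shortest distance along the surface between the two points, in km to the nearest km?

1131 km

Let φ₁ = 1.2741 rad, φ₂ = 1.2165 rad, and Δλ = -3.0962 rad.
cos c = sin φ₁ sin φ₂ + cos φ₁ cos φ₂ cos Δλ = (0.9563)(0.9379) + (0.2924)(0.3469)(-0.9990) = 0.79558,
so c = arccos(0.79558) = 0.65084 rad.
Distance = R·c = 1737.4 × 0.6508 ≈ 1131 km.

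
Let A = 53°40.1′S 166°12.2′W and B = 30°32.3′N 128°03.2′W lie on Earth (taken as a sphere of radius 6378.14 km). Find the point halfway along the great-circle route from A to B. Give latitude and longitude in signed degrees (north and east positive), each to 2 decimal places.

-12.19°, -143.47°

Central angle δ = 1.5789 rad. Interpolating on the sphere with fraction f = 0.5:
P = [sin((1−f)δ)·A + sin(fδ)·B] / sin δ = 0.7100·A + 0.7100·B in Cartesian coordinates,
giving P = (-0.7854, -0.5818, -0.2112), i.e. latitude -12.19°, longitude -143.47°.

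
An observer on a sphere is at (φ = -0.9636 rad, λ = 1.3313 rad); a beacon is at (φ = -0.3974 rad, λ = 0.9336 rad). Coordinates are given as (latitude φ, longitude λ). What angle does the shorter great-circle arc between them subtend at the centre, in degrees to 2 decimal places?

With latitudes φ₁ = -55.210°, φ₂ = -22.769° and longitude difference Δλ = -22.787°:
cos c = sin φ₁ sin φ₂ + cos φ₁ cos φ₂ cos Δλ = (-0.8213)(-0.3870) + (0.5706)(0.9221)(0.9220) = 0.80289,
so c = arccos(0.80289) = 0.63868 rad.
So the angular separation is 36.59°.

36.59°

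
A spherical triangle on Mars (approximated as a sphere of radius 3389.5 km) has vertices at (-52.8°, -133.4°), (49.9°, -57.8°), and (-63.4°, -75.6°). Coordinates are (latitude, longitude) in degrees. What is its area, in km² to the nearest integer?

Side lengths (central angles): a = 1.9925, b = 0.5424, c = 2.1088 rad; semiperimeter s = 2.3219.
By l'Huilier's theorem, tan(E/4) = √[tan(s/2) tan((s−a)/2) tan((s−b)/2) tan((s−c)/2)], giving spherical excess E = 0.8839 rad.
Area = E·R² = 0.8839 × (3389.5)² ≈ 10155107 km².

10155107 km²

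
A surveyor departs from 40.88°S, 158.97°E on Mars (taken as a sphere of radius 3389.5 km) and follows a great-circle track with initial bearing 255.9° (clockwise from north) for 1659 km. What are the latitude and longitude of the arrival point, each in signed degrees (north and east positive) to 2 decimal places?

Angular distance δ = d/R = 1659/3389.5 = 0.48945 rad; initial bearing θ = 4.4663 rad.
sin φ₂ = sin φ₁ cos δ + cos φ₁ sin δ cos θ = (-0.6545)(0.8826) + (0.7561)(0.4701)(-0.2436) = -0.6642, so φ₂ = -41.62°.
Δλ = atan2(sin θ sin δ cos φ₁, cos δ − sin φ₁ sin φ₂) = atan2(-0.3448, 0.4479) = -37.588°.
λ₂ = 158.970° − 37.588° = 121.38°.

-41.62°, 121.38°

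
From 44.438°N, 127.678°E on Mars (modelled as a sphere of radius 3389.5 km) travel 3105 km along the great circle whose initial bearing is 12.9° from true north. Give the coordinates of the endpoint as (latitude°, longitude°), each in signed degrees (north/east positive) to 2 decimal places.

78.07°, -111.29°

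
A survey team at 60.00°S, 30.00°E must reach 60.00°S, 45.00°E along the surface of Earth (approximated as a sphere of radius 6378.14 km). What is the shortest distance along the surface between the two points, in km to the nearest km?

833 km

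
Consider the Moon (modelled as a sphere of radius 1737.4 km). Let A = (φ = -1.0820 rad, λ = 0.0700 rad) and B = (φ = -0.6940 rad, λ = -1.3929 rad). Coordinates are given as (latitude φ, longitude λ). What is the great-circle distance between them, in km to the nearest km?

With latitudes φ₁ = -61.994°, φ₂ = -39.763° and longitude difference Δλ = -83.818°:
cos c = sin φ₁ sin φ₂ + cos φ₁ cos φ₂ cos Δλ = (-0.8829)(-0.6396) + (0.4696)(0.7687)(0.1077) = 0.60359,
so c = arccos(0.60359) = 0.92280 rad.
Distance = R·c = 1737.4 × 0.9228 ≈ 1603 km.

1603 km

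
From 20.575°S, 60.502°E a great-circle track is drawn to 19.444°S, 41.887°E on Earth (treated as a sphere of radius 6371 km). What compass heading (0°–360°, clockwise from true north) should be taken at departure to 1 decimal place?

Δλ = -18.615° = -0.3249 rad.
y = sin Δλ · cos φ₂ = (-0.3192)(0.9430) = -0.3010
x = cos φ₁ sin φ₂ − sin φ₁ cos φ₂ cos Δλ = (0.9362)(-0.3329) − (-0.3514)(0.9430)(0.9477) = 0.0024
θ = atan2(y, x) = -89.54°; adding 360° gives 270.5°.

270.5°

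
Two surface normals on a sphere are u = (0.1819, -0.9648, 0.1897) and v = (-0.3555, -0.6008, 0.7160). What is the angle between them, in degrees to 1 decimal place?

49.4°

u·v = 0.6508; |u| = 1.0000, |v| = 1.0000.
cos θ = (u·v)/(|u||v|) = 0.6508, so θ = 49.4°.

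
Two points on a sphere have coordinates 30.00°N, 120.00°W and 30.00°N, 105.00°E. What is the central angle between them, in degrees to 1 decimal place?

In radians: φ₁ = 0.5236, φ₂ = 0.5236, Δλ = -135.000° = -2.3562 rad.
cos c = sin φ₁ sin φ₂ + cos φ₁ cos φ₂ cos Δλ = (0.5000)(0.5000) + (0.8660)(0.8660)(-0.7071) = -0.28033,
so c = arccos(-0.28033) = 1.85493 rad.
So the angular separation is 106.3°.

106.3°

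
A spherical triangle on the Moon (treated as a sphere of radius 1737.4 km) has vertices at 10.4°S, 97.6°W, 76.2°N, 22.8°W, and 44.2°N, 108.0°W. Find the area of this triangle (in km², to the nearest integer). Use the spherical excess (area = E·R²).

Side lengths (central angles): a = 0.8074, b = 0.9671, c = 1.6848 rad; semiperimeter s = 1.7297.
By l'Huilier's theorem, tan(E/4) = √[tan(s/2) tan((s−a)/2) tan((s−b)/2) tan((s−c)/2)], giving spherical excess E = 0.2891 rad.
Area = E·R² = 0.2891 × (1737.4)² ≈ 872517 km².

872517 km²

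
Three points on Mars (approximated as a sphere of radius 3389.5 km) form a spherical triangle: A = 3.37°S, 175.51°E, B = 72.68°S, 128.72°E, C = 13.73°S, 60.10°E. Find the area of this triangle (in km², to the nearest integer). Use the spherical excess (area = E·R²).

Side lengths (central angles): a = 1.2324, b = 1.9847, c = 1.3082 rad; semiperimeter s = 2.2626.
By l'Huilier's theorem, tan(E/4) = √[tan(s/2) tan((s−a)/2) tan((s−b)/2) tan((s−c)/2)], giving spherical excess E = 1.1478 rad.
Area = E·R² = 1.1478 × (3389.5)² ≈ 13186869 km².

13186869 km²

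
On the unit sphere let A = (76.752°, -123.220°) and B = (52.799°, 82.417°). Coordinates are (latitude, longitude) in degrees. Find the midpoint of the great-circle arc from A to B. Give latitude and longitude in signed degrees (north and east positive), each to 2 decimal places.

76.95°, 96.41°

Central angle δ = 0.8627 rad. Interpolating on the sphere with fraction f = 0.5:
P = [sin((1−f)δ)·A + sin(fδ)·B] / sin δ = 0.5504·A + 0.5504·B in Cartesian coordinates,
giving P = (-0.0252, 0.2244, 0.9742), i.e. latitude 76.95°, longitude 96.41°.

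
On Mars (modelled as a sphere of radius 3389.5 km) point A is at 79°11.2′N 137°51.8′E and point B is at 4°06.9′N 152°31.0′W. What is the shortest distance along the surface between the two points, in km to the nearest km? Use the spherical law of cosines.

With latitudes φ₁ = 79.187°, φ₂ = 4.115° and longitude difference Δλ = 69.620°:
cos c = sin φ₁ sin φ₂ + cos φ₁ cos φ₂ cos Δλ = (0.9822)(0.0718) + (0.1876)(0.9974)(0.3482) = 0.13565,
so c = arccos(0.13565) = 1.43473 rad.
Distance = R·c = 3389.5 × 1.4347 ≈ 4863 km.

4863 km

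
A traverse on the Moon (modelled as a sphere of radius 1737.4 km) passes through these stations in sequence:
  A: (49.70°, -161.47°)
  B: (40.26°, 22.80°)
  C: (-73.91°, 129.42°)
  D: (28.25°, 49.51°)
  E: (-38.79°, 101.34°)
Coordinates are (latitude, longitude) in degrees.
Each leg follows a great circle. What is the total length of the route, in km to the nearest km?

12733 km

Leg A→B: central angle 1.5701 rad, distance 2727.9 km.
Leg B→C: central angle 2.3205 rad, distance 4031.7 km.
Leg C→D: central angle 1.9955 rad, distance 3466.9 km.
Leg D→E: central angle 1.4426 rad, distance 2506.4 km.
Total: 2727.9 + 4031.7 + 3466.9 + 2506.4 ≈ 12733 km.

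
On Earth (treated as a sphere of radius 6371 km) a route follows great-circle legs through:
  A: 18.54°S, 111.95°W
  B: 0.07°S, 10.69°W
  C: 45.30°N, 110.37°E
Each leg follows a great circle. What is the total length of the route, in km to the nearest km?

23571 km

Leg A→B: central angle 1.7566 rad, distance 11191.3 km.
Leg B→C: central angle 1.9431 rad, distance 12379.6 km.
Total: 11191.3 + 12379.6 ≈ 23571 km.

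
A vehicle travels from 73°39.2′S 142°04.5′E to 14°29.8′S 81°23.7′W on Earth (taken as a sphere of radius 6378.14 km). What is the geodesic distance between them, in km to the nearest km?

9748 km

Let φ₁ = -1.2855 rad, φ₂ = -0.2530 rad, and Δλ = 2.3829 rad.
cos c = sin φ₁ sin φ₂ + cos φ₁ cos φ₂ cos Δλ = (-0.9596)(-0.2503) + (0.2814)(0.9682)(-0.7257) = 0.04245,
so c = arccos(0.04245) = 1.52833 rad.
Distance = R·c = 6378.14 × 1.5283 ≈ 9748 km.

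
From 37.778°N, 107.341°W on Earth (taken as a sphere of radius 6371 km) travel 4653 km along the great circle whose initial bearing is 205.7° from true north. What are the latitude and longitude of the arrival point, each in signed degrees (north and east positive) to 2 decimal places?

Angular distance δ = d/R = 4653/6371 = 0.73034 rad; initial bearing θ = 3.5901 rad.
sin φ₂ = sin φ₁ cos δ + cos φ₁ sin δ cos θ = (0.6126)(0.7449) + (0.7904)(0.6671)(-0.9011) = -0.0188, so φ₂ = -1.08°.
Δλ = atan2(sin θ sin δ cos φ₁, cos δ − sin φ₁ sin φ₂) = atan2(-0.2287, 0.7564) = -16.819°.
λ₂ = -107.341° − 16.819° = -124.16°.

-1.08°, -124.16°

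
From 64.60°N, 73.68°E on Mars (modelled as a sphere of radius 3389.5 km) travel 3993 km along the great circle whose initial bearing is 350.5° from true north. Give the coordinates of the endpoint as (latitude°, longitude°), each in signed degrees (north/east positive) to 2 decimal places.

47.44°, -93.29°

Angular distance δ = d/R = 3993/3389.5 = 1.17805 rad; initial bearing θ = 6.1174 rad.
sin φ₂ = sin φ₁ cos δ + cos φ₁ sin δ cos θ = (0.9033)(0.3827) + (0.4289)(0.9239)(0.9863) = 0.7366, so φ₂ = 47.44°.
Δλ = atan2(sin θ sin δ cos φ₁, cos δ − sin φ₁ sin φ₂) = atan2(-0.0654, -0.2826) = -166.971°.
λ₂ = 73.680° − 166.971° = -93.29°.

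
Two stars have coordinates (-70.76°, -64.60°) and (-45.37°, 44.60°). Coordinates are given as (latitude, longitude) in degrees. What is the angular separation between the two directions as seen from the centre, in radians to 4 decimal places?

0.9326 rad

In radians: φ₁ = -1.2350, φ₂ = -0.7919, Δλ = 109.200° = 1.9059 rad.
cos c = sin φ₁ sin φ₂ + cos φ₁ cos φ₂ cos Δλ = (-0.9441)(-0.7117) + (0.3295)(0.7025)(-0.3289) = 0.59578,
so c = arccos(0.59578) = 0.93256 rad.
So the angular separation is 0.9326 rad.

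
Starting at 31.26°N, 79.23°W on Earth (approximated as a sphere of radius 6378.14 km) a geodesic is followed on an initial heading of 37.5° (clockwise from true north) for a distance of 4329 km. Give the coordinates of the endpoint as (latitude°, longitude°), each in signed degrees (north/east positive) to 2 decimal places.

56.07°, -36.03°

Angular distance δ = d/R = 4329/6378.14 = 0.67872 rad; initial bearing θ = 0.6545 rad.
sin φ₂ = sin φ₁ cos δ + cos φ₁ sin δ cos θ = (0.5189)(0.7784) + (0.8548)(0.6278)(0.7934) = 0.8297, so φ₂ = 56.07°.
Δλ = atan2(sin θ sin δ cos φ₁, cos δ − sin φ₁ sin φ₂) = atan2(0.3267, 0.3478) = 43.205°.
λ₂ = -79.230° + 43.205° = -36.03°.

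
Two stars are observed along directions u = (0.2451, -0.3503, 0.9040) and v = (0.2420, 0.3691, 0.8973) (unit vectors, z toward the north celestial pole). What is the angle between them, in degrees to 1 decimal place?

42.2°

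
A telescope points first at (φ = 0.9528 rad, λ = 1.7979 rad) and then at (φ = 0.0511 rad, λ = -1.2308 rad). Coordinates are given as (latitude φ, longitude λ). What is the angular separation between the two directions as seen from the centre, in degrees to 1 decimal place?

122.2°

Let φ₁ = 0.9528 rad, φ₂ = 0.0511 rad, and Δλ = -3.0287 rad.
Haversine: a = sin²(Δφ/2) + cos φ₁ cos φ₂ sin²(Δλ/2) = 0.1899 + (0.5794)(0.9987)(0.9968) = 0.76667.
Central angle c = 2·arcsin(√a) = 2.13333 rad.
So the angular separation is 122.2°.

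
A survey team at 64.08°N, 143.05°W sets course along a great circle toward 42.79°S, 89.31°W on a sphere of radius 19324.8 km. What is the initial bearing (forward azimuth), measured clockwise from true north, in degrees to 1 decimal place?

Δλ = 53.740° = 0.9379 rad.
y = sin Δλ · cos φ₂ = (0.8063)(0.7338) = 0.5917
x = cos φ₁ sin φ₂ − sin φ₁ cos φ₂ cos Δλ = (0.4371)(-0.6793) − (0.8994)(0.7338)(0.5915) = -0.6873
θ = atan2(y, x) = 139.27°, so the bearing is 139.3°.

139.3°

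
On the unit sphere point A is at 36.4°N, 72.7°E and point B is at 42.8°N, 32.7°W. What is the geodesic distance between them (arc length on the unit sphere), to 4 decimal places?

1.3219

With latitudes φ₁ = 36.400°, φ₂ = 42.800° and longitude difference Δλ = -105.400°:
Haversine: a = sin²(Δφ/2) + cos φ₁ cos φ₂ sin²(Δλ/2) = 0.0031 + (0.8049)(0.7337)(0.6328) = 0.37682.
Central angle c = 2·arcsin(√a) = 1.32187 rad.
On the unit sphere the arc length equals the central angle: 1.3219.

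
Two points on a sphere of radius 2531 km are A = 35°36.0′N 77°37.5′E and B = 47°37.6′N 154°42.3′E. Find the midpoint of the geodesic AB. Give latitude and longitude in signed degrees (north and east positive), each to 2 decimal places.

48.56°, 111.90°

The central angle between A and B is δ = 0.9853 rad.
With f = 0.5, the slerp weights are sin((1−f)δ)/sin δ = 0.5675 and sin(fδ)/sin δ = 0.5675.
Weighted sum of the unit vectors: (0.5675)·(0.1743,0.7942,0.5821) + (0.5675)·(-0.6093,0.2880,0.7388) = (-0.2469, 0.6141, 0.7496).
Converting back: φ = atan2(z, √(x²+y²)) = 48.56°, λ = atan2(y, x) = 111.90°.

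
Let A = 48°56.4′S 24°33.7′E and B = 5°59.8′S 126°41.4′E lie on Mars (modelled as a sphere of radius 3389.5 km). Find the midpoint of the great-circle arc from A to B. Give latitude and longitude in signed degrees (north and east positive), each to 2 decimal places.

The central angle between A and B is δ = 1.6293 rad.
With f = 0.5, the slerp weights are sin((1−f)δ)/sin δ = 0.7287 and sin(fδ)/sin δ = 0.7287.
Weighted sum of the unit vectors: (0.7287)·(0.5974,0.2730,-0.7540) + (0.7287)·(-0.5942,0.7975,-0.1045) = (0.0023, 0.7801, -0.6256).
Converting back: φ = atan2(z, √(x²+y²)) = -38.73°, λ = atan2(y, x) = 89.83°.

-38.73°, 89.83°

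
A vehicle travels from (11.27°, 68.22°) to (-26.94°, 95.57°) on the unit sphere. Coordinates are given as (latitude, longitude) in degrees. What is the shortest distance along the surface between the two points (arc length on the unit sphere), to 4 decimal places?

0.8120

With latitudes φ₁ = 11.270°, φ₂ = -26.940° and longitude difference Δλ = 27.350°:
cos c = sin φ₁ sin φ₂ + cos φ₁ cos φ₂ cos Δλ = (0.1954)(-0.4531) + (0.9807)(0.8915)(0.8882) = 0.68802,
so c = arccos(0.68802) = 0.81204 rad.
On the unit sphere the arc length equals the central angle: 0.8120.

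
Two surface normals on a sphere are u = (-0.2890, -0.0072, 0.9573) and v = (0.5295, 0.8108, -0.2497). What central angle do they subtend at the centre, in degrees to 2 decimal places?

113.45°

u·v = -0.3979; |u| = 1.0000, |v| = 1.0001.
cos θ = (u·v)/(|u||v|) = -0.3979, so θ = 113.45°.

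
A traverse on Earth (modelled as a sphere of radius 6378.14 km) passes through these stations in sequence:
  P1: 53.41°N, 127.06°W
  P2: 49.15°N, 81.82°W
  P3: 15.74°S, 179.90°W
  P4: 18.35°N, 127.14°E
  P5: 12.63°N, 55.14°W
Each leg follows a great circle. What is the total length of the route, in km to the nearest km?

38566 km

Leg P1→P2: central angle 0.4910 rad, distance 3131.4 km.
Leg P2→P3: central angle 1.8689 rad, distance 11919.9 km.
Leg P3→P4: central angle 1.0873 rad, distance 6934.8 km.
Leg P4→P5: central angle 2.5995 rad, distance 16579.8 km.
Total: 3131.4 + 11919.9 + 6934.8 + 16579.8 ≈ 38566 km.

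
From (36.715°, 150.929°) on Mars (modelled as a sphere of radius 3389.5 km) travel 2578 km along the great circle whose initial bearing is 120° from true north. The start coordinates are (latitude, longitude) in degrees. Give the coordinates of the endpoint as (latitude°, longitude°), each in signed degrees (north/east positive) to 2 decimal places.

Angular distance δ = d/R = 2578/3389.5 = 0.76058 rad; initial bearing θ = 2.0944 rad.
sin φ₂ = sin φ₁ cos δ + cos φ₁ sin δ cos θ = (0.5978)(0.7244) + (0.8016)(0.6893)(-0.5000) = 0.1568, so φ₂ = 9.02°.
Δλ = atan2(sin θ sin δ cos φ₁, cos δ − sin φ₁ sin φ₂) = atan2(0.4786, 0.6307) = 37.190°.
λ₂ = 150.929° + 37.190° = 188.12° → -171.88° after wrapping to (−180°, 180°].

9.02°, -171.88°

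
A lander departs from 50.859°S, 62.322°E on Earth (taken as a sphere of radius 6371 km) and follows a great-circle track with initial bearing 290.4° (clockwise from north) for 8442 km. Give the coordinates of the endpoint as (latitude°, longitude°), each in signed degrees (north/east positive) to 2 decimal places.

1.42°, -3.10°

Angular distance δ = d/R = 8442/6371 = 1.32507 rad; initial bearing θ = 5.0684 rad.
sin φ₂ = sin φ₁ cos δ + cos φ₁ sin δ cos θ = (-0.7756)(0.2433) + (0.6312)(0.9700)(0.3486) = 0.0247, so φ₂ = 1.42°.
Δλ = atan2(sin θ sin δ cos φ₁, cos δ − sin φ₁ sin φ₂) = atan2(-0.5739, 0.2625) = -65.423°.
λ₂ = 62.322° − 65.423° = -3.10°.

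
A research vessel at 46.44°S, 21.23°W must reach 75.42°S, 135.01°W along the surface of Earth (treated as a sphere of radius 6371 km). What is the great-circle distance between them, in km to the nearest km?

Let φ₁ = -0.8105 rad, φ₂ = -1.3163 rad, and Δλ = -1.9858 rad.
Haversine: a = sin²(Δφ/2) + cos φ₁ cos φ₂ sin²(Δλ/2) = 0.0626 + (0.6891)(0.2517)(0.7016) = 0.18432.
Central angle c = 2·arcsin(√a) = 0.88748 rad.
Distance = R·c = 6371 × 0.8875 ≈ 5654 km.

5654 km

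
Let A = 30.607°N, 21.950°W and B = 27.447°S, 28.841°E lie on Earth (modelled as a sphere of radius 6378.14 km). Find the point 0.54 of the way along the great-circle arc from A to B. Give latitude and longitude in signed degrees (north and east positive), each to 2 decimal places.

-0.65°, 5.71°

The central angle between A and B is δ = 1.3200 rad.
With f = 0.54, the slerp weights are sin((1−f)δ)/sin δ = 0.5890 and sin(fδ)/sin δ = 0.6751.
Weighted sum of the unit vectors: (0.5890)·(0.7983,-0.3217,0.5091) + (0.6751)·(0.7774,0.4281,-0.4609) = (0.9950, 0.0995, -0.0113).
Converting back: φ = atan2(z, √(x²+y²)) = -0.65°, λ = atan2(y, x) = 5.71°.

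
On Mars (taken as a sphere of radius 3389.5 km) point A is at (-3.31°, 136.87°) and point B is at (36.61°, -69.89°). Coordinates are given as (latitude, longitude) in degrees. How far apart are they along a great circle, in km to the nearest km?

8199 km

With latitudes φ₁ = -3.310°, φ₂ = 36.610° and longitude difference Δλ = 153.240°:
Haversine: a = sin²(Δφ/2) + cos φ₁ cos φ₂ sin²(Δλ/2) = 0.1165 + (0.9983)(0.8027)(0.9465) = 0.87499.
Central angle c = 2·arcsin(√a) = 2.41883 rad.
Distance = R·c = 3389.5 × 2.4188 ≈ 8199 km.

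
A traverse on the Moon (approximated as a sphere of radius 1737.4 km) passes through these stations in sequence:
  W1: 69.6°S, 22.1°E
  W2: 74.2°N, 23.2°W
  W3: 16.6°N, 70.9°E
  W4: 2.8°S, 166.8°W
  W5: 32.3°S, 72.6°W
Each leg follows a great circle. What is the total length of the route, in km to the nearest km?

Leg W1→W2: central angle 2.5591 rad, distance 4446.2 km.
Leg W2→W3: central angle 1.3117 rad, distance 2278.9 km.
Leg W3→W4: central angle 2.1240 rad, distance 3690.3 km.
Leg W4→W5: central angle 1.6065 rad, distance 2791.2 km.
Total: 4446.2 + 2278.9 + 3690.3 + 2791.2 ≈ 13207 km.

13207 km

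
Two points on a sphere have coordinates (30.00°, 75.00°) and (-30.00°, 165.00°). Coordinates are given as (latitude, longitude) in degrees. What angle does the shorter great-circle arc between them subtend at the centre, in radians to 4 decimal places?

1.8235 rad

With latitudes φ₁ = 30.000°, φ₂ = -30.000° and longitude difference Δλ = 90.000°:
Haversine: a = sin²(Δφ/2) + cos φ₁ cos φ₂ sin²(Δλ/2) = 0.2500 + (0.8660)(0.8660)(0.5000) = 0.62500.
Central angle c = 2·arcsin(√a) = 1.82348 rad.
So the angular separation is 1.8235 rad.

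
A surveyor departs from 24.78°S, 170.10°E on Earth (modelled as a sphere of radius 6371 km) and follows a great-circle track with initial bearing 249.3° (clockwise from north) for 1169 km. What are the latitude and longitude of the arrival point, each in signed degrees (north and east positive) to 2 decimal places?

-28.08°, 158.95°

Angular distance δ = d/R = 1169/6371 = 0.18349 rad; initial bearing θ = 4.3511 rad.
sin φ₂ = sin φ₁ cos δ + cos φ₁ sin δ cos θ = (-0.4191)(0.9832) + (0.9079)(0.1825)(-0.3535) = -0.4707, so φ₂ = -28.08°.
Δλ = atan2(sin θ sin δ cos φ₁, cos δ − sin φ₁ sin φ₂) = atan2(-0.1550, 0.7859) = -11.154°.
λ₂ = 170.100° − 11.154° = 158.95°.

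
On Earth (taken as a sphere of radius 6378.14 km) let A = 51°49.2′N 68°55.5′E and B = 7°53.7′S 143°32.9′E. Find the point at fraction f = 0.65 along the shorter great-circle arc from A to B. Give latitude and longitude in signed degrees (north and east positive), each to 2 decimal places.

The central angle between A and B is δ = 1.5164 rad.
With f = 0.65, the slerp weights are sin((1−f)δ)/sin δ = 0.5069 and sin(fδ)/sin δ = 0.8349.
Weighted sum of the unit vectors: (0.5069)·(0.2223,0.5768,0.7861) + (0.8349)·(-0.7967,0.5885,-0.1374) = (-0.5525, 0.7837, 0.2838).
Converting back: φ = atan2(z, √(x²+y²)) = 16.49°, λ = atan2(y, x) = 125.18°.

16.49°, 125.18°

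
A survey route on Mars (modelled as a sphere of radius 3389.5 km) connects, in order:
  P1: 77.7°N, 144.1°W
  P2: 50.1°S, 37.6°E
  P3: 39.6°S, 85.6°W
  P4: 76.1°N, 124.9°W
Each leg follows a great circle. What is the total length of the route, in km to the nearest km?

20597 km

Leg P1→P2: central angle 2.6598 rad, distance 9015.2 km.
Leg P2→P3: central angle 1.3506 rad, distance 4578.0 km.
Leg P3→P4: central angle 2.0664 rad, distance 7003.9 km.
Total: 9015.2 + 4578.0 + 7003.9 ≈ 20597 km.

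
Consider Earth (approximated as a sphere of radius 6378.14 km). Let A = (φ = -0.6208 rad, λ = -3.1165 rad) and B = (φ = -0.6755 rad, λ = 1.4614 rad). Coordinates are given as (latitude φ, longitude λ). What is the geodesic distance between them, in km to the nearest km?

In radians: φ₁ = -0.6208, φ₂ = -0.6755, Δλ = -97.706° = -1.7053 rad.
Haversine: a = sin²(Δφ/2) + cos φ₁ cos φ₂ sin²(Δλ/2) = 0.0007 + (0.8134)(0.7804)(0.5670) = 0.36070.
Central angle c = 2·arcsin(√a) = 1.28845 rad.
Distance = R·c = 6378.14 × 1.2885 ≈ 8218 km.

8218 km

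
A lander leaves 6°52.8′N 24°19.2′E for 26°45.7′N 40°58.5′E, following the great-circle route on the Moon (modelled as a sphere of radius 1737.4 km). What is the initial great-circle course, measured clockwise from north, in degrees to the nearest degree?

With φ₁ = 0.1201, φ₂ = 0.4671, Δλ = 0.2907 rad, the forward-azimuth formula gives
θ = atan2( sin Δλ cos φ₂ , cos φ₁ sin φ₂ − sin φ₁ cos φ₂ cos Δλ ) = atan2(0.2559, 0.3446) = 36.60°.
So the initial bearing is 37°.

37°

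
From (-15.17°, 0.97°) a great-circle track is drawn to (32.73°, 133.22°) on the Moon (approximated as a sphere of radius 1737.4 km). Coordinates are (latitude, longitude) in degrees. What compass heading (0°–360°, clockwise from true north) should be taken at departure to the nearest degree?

With φ₁ = -0.2648, φ₂ = 0.5712, Δλ = 2.3082 rad, the forward-azimuth formula gives
θ = atan2( sin Δλ cos φ₂ , cos φ₁ sin φ₂ − sin φ₁ cos φ₂ cos Δλ ) = atan2(0.6227, 0.3738) = 59.02°.
So the initial bearing is 59°.

59°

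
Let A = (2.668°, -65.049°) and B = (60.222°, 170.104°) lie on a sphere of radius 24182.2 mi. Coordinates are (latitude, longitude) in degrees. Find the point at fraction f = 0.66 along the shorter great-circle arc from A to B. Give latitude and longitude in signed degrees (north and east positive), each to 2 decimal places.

The central angle between A and B is δ = 1.8163 rad.
With f = 0.66, the slerp weights are sin((1−f)δ)/sin δ = 0.5969 and sin(fδ)/sin δ = 0.9604.
Weighted sum of the unit vectors: (0.5969)·(0.4214,-0.9057,0.0465) + (0.9604)·(-0.4893,0.0854,0.8680) = (-0.2183, -0.4587, 0.8614).
Converting back: φ = atan2(z, √(x²+y²)) = 59.47°, λ = atan2(y, x) = -115.46°.

59.47°, -115.46°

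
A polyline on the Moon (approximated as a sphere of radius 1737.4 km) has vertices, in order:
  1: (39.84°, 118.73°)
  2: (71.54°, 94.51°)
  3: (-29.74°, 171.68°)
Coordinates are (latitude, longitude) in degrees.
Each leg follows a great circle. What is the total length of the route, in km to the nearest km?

4492 km

Leg 1→2: central angle 0.5927 rad, distance 1029.8 km.
Leg 2→3: central angle 1.9927 rad, distance 3462.1 km.
Total: 1029.8 + 3462.1 ≈ 4492 km.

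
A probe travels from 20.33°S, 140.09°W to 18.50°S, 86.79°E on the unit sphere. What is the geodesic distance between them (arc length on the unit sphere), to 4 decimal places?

With latitudes φ₁ = -20.330°, φ₂ = -18.500° and longitude difference Δλ = -133.120°:
Haversine: a = sin²(Δφ/2) + cos φ₁ cos φ₂ sin²(Δλ/2) = 0.0003 + (0.9377)(0.9483)(0.8418) = 0.74879.
Central angle c = 2·arcsin(√a) = 2.09161 rad.
On the unit sphere the arc length equals the central angle: 2.0916.

2.0916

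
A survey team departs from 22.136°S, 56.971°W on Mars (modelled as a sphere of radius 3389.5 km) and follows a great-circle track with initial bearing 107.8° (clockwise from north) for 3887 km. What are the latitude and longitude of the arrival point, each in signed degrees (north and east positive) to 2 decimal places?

-24.40°, 15.38°

Angular distance δ = d/R = 3887/3389.5 = 1.14678 rad; initial bearing θ = 1.8815 rad.
sin φ₂ = sin φ₁ cos δ + cos φ₁ sin δ cos θ = (-0.3768)(0.4114) + (0.9263)(0.9114)(-0.3057) = -0.4131, so φ₂ = -24.40°.
Δλ = atan2(sin θ sin δ cos φ₁, cos δ − sin φ₁ sin φ₂) = atan2(0.8038, 0.2558) = 72.350°.
λ₂ = -56.971° + 72.350° = 15.38°.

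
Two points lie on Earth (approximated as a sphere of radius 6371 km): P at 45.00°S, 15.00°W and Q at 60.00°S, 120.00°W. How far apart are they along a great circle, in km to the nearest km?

6517 km

With latitudes φ₁ = -45.000°, φ₂ = -60.000° and longitude difference Δλ = -105.000°:
cos c = sin φ₁ sin φ₂ + cos φ₁ cos φ₂ cos Δλ = (-0.7071)(-0.8660) + (0.7071)(0.5000)(-0.2588) = 0.52087,
so c = arccos(0.52087) = 1.02293 rad.
Distance = R·c = 6371 × 1.0229 ≈ 6517 km.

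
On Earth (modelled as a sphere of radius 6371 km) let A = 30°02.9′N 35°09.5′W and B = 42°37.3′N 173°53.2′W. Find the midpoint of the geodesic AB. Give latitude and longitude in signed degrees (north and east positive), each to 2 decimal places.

63.89°, -92.38°

Central angle δ = 1.7109 rad. Interpolating on the sphere with fraction f = 0.5:
P = [sin((1−f)δ)·A + sin(fδ)·B] / sin δ = 0.7623·A + 0.7623·B in Cartesian coordinates,
giving P = (-0.0183, -0.4397, 0.8979), i.e. latitude 63.89°, longitude -92.38°.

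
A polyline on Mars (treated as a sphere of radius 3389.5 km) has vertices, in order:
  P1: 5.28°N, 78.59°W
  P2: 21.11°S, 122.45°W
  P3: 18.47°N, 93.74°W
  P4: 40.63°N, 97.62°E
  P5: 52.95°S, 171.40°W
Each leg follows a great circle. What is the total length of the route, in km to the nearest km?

Leg P1→P2: central angle 0.8807 rad, distance 2985.0 km.
Leg P2→P3: central angle 0.8474 rad, distance 2872.2 km.
Leg P3→P4: central angle 2.0937 rad, distance 7096.8 km.
Leg P4→P5: central angle 2.1265 rad, distance 7207.7 km.
Total: 2985.0 + 2872.2 + 7096.8 + 7207.7 ≈ 20162 km.

20162 km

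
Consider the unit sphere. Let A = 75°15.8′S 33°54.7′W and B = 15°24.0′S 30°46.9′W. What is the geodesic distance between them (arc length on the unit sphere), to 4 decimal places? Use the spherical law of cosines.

1.0452

With latitudes φ₁ = -75.263°, φ₂ = -15.400° and longitude difference Δλ = 3.130°:
cos c = sin φ₁ sin φ₂ + cos φ₁ cos φ₂ cos Δλ = (-0.9671)(-0.2656) + (0.2544)(0.9641)(0.9985) = 0.50170,
so c = arccos(0.50170) = 1.04524 rad.
On the unit sphere the arc length equals the central angle: 1.0452.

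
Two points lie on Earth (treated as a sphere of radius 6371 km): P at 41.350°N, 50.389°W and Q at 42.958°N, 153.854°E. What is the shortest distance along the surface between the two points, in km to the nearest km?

10331 km

In radians: φ₁ = 0.7217, φ₂ = 0.7498, Δλ = -155.757° = -2.7185 rad.
Haversine: a = sin²(Δφ/2) + cos φ₁ cos φ₂ sin²(Δλ/2) = 0.0002 + (0.7507)(0.7319)(0.9559) = 0.52537.
Central angle c = 2·arcsin(√a) = 1.62155 rad.
Distance = R·c = 6371 × 1.6215 ≈ 10331 km.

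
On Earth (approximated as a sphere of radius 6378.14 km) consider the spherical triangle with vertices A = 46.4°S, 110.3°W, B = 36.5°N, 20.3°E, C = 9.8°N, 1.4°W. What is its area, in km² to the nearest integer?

Side lengths (central angles): a = 0.5786, b = 1.9213, c = 2.4841 rad; semiperimeter s = 2.4920.
By l'Huilier's theorem, tan(E/4) = √[tan(s/2) tan((s−a)/2) tan((s−b)/2) tan((s−c)/2)], giving spherical excess E = 0.2792 rad.
Area = E·R² = 0.2792 × (6378.14)² ≈ 11357099 km².

11357099 km²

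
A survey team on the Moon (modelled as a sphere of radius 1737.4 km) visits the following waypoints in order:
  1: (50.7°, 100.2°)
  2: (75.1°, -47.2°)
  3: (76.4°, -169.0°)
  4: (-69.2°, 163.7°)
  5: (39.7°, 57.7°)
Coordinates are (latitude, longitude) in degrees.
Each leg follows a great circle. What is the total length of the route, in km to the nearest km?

10796 km

Leg 1→2: central angle 0.9140 rad, distance 1587.9 km.
Leg 2→3: central angle 0.4337 rad, distance 753.5 km.
Leg 3→4: central angle 2.5579 rad, distance 4444.0 km.
Leg 4→5: central angle 2.3083 rad, distance 4010.4 km.
Total: 1587.9 + 753.5 + 4444.0 + 4010.4 ≈ 10796 km.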